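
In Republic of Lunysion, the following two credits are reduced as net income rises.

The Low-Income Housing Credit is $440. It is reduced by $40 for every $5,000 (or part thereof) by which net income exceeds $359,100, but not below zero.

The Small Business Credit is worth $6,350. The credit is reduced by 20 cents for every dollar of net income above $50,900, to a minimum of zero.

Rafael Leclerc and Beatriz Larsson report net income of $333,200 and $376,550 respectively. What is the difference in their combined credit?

$160

Rafael ($333,200): Low-Income Housing Credit: $333,200 is at or below the $359,100 threshold, so the full $440 applies. Small Business Credit: 20% of the $282,300 excess over $50,900 is $56,460 ≥ base, so the credit is $0. total $440 + $0 = $440
Beatriz ($376,550): Low-Income Housing Credit: income exceeds $359,100 by $17,450, which is 4 full-or-partial $5,000 increments; reduction = 4 × $40 = $160, leaving $280. Small Business Credit: 20% of the $325,650 excess over $50,900 is $65,130 ≥ base, so the credit is $0. total $280 + $0 = $280
Difference: |$440 − $280| = $160.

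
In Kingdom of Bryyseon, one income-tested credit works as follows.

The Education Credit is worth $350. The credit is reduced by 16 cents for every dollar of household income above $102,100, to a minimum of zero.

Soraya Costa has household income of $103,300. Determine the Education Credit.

Education Credit: 16% of the $1,200 excess over $102,100 is $192; credit = $350 − $192 = $158.

$158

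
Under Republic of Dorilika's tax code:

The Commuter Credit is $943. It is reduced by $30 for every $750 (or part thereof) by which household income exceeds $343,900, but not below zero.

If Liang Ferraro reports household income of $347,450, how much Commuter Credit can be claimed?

Commuter Credit: income exceeds $343,900 by $3,550, which is 5 full-or-partial $750 increments; reduction = 5 × $30 = $150, leaving $793.

$793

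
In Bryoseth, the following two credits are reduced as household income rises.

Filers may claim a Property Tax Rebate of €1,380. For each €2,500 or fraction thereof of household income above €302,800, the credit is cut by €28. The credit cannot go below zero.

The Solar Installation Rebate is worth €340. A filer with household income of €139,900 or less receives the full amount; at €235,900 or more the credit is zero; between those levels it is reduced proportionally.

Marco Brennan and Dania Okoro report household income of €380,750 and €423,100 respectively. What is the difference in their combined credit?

Marco (€380,750): Property Tax Rebate: income exceeds €302,800 by €77,950, which is 32 full-or-partial €2,500 increments; reduction = 32 × €28 = €896, leaving €484. Solar Installation Rebate: €380,750 is at or above €235,900, so the credit is €0. total €484 + €0 = €484
Dania (€423,100): Property Tax Rebate: income exceeds €302,800 by €120,300, which is 49 full-or-partial €2,500 increments; reduction = 49 × €28 = €1,372, leaving €8. Solar Installation Rebate: €423,100 is at or above €235,900, so the credit is €0. total €8 + €0 = €8
Difference: |€484 − €8| = €476.

€476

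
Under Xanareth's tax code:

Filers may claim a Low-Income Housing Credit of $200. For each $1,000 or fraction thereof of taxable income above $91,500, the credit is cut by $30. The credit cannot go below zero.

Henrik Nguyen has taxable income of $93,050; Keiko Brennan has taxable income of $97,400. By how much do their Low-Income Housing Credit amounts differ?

Henrik ($93,050): Low-Income Housing Credit: income exceeds $91,500 by $1,550, which is 2 full-or-partial $1,000 increments; reduction = 2 × $30 = $60, leaving $140.
Keiko ($97,400): Low-Income Housing Credit: income exceeds $91,500 by $5,900, which is 6 full-or-partial $1,000 increments; reduction = 6 × $30 = $180, leaving $20.
Difference: |$140 − $20| = $120.

$120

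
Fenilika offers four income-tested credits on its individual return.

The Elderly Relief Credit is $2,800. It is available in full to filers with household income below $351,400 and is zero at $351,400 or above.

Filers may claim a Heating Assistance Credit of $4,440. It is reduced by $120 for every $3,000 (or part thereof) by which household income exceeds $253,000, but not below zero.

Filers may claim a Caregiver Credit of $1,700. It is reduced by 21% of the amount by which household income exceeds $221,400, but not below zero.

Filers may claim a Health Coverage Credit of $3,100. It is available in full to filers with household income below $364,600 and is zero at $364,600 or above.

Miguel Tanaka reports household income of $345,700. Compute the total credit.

Elderly Relief Credit: $345,700 is below the $351,400 cutoff, so the full $2,800 applies.
Heating Assistance Credit: income exceeds $253,000 by $92,700, which is 31 full-or-partial $3,000 increments; reduction = 31 × $120 = $3,720, leaving $720.
Caregiver Credit: 21% of the $124,300 excess over $221,400 is $26,103 ≥ base, so the credit is $0.
Health Coverage Credit: $345,700 is below the $364,600 cutoff, so the full $3,100 applies.
Total: $2,800 + $720 + $0 + $3,100 = $6,620.

$6,620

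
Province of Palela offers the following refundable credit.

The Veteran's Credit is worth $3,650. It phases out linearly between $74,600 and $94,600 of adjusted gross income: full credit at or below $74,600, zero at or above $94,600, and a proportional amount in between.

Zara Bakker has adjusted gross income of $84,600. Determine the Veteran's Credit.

Veteran's Credit: $84,600 is $10,000 into a $20,000 phase-out range, leaving 10,000/20,000 of the credit: $3,650 × 10,000/20,000 = $1,825.

$1,825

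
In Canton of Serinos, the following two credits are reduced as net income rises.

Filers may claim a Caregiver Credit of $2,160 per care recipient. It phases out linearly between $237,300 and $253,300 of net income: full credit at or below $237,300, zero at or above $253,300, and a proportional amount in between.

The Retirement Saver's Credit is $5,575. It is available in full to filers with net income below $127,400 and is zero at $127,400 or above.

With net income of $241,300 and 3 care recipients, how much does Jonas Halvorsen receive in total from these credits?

Caregiver Credit: base = 3 × $2,160 = $6,480. $241,300 is $4,000 into a $16,000 phase-out range, leaving 12,000/16,000 of the credit: $6,480 × 12,000/16,000 = $4,860.
Retirement Saver's Credit: $241,300 meets or exceeds the $127,400 cutoff, so the credit is $0.
Total: $4,860 + $0 = $4,860.

$4,860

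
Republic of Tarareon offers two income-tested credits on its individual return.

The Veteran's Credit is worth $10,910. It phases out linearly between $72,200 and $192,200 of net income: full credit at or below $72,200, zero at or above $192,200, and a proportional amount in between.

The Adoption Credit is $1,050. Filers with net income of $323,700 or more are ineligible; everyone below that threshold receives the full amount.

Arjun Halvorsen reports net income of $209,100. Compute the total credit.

Veteran's Credit: $209,100 is at or above $192,200, so the credit is $0.
Adoption Credit: $209,100 is below the $323,700 cutoff, so the full $1,050 applies.
Total: $0 + $1,050 = $1,050.

$1,050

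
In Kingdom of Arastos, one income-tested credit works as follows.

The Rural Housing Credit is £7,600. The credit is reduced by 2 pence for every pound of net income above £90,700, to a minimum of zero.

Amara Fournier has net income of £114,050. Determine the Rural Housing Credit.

Rural Housing Credit: 2% of the £23,350 excess over £90,700 is £467; credit = £7,600 − £467 = £7,133.

£7,133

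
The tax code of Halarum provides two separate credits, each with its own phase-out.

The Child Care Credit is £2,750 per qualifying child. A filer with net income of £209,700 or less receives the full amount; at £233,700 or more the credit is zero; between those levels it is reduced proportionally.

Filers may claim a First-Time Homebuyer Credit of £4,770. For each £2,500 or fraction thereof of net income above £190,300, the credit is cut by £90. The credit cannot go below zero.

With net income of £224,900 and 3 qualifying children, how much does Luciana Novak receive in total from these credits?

£6,535

Child Care Credit: base = 3 × £2,750 = £8,250. £224,900 is £15,200 into a £24,000 phase-out range, leaving 8,800/24,000 of the credit: £8,250 × 8,800/24,000 = £3,025.
First-Time Homebuyer Credit: income exceeds £190,300 by £34,600, which is 14 full-or-partial £2,500 increments; reduction = 14 × £90 = £1,260, leaving £3,510.
Total: £3,025 + £3,510 = £6,535.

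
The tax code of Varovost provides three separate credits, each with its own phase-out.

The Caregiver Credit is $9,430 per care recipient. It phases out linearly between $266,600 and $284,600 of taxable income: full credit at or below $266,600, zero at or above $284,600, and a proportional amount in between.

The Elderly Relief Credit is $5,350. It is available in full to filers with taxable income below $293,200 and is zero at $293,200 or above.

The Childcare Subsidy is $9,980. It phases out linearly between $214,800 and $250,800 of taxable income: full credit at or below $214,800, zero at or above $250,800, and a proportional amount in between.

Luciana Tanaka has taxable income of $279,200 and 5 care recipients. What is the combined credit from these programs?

$19,495

Caregiver Credit: base = 5 × $9,430 = $47,150. $279,200 is $12,600 into a $18,000 phase-out range, leaving 5,400/18,000 of the credit: $47,150 × 5,400/18,000 = $14,145.
Elderly Relief Credit: $279,200 is below the $293,200 cutoff, so the full $5,350 applies.
Childcare Subsidy: $279,200 is at or above $250,800, so the credit is $0.
Total: $14,145 + $5,350 + $0 = $19,495.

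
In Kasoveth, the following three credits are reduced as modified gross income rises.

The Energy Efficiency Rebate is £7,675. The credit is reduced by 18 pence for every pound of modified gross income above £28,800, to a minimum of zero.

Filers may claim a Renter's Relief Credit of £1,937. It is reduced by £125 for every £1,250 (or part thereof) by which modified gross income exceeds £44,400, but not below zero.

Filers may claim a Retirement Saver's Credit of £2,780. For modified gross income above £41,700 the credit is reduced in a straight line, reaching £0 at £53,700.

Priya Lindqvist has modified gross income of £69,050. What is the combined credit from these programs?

Energy Efficiency Rebate: 18% of the £40,250 excess over £28,800 is £7,245; credit = £7,675 − £7,245 = £430.
Renter's Relief Credit: income exceeds £44,400 by £24,650 → 20 increments × £125 = £2,500 ≥ base, so the credit is £0.
Retirement Saver's Credit: £69,050 is at or above £53,700, so the credit is £0.
Total: £430 + £0 + £0 = £430.

£430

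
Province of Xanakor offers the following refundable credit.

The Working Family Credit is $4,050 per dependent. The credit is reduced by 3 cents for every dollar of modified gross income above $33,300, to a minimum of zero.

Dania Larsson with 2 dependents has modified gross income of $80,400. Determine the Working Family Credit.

$6,687

Working Family Credit: base = 2 × $4,050 = $8,100. 3% of the $47,100 excess over $33,300 is $1,413; credit = $8,100 − $1,413 = $6,687.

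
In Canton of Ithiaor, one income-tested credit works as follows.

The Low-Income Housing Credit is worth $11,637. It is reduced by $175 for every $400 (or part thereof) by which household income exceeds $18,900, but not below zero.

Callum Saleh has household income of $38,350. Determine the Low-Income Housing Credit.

Low-Income Housing Credit: income exceeds $18,900 by $19,450, which is 49 full-or-partial $400 increments; reduction = 49 × $175 = $8,575, leaving $3,062.

$3,062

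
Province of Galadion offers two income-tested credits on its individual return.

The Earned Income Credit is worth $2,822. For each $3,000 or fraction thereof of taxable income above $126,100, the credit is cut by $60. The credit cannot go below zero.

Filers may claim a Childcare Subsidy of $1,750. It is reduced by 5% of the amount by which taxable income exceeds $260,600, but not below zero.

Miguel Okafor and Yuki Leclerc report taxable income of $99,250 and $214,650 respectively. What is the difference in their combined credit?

$1,800

Miguel ($99,250): Earned Income Credit: $99,250 is at or below the $126,100 threshold, so the full $2,822 applies. Childcare Subsidy: $99,250 is at or below the $260,600 threshold, so the full $1,750 applies. total $2,822 + $1,750 = $4,572
Yuki ($214,650): Earned Income Credit: income exceeds $126,100 by $88,550, which is 30 full-or-partial $3,000 increments; reduction = 30 × $60 = $1,800, leaving $1,022. Childcare Subsidy: $214,650 is at or below the $260,600 threshold, so the full $1,750 applies. total $1,022 + $1,750 = $2,772
Difference: |$4,572 − $2,772| = $1,800.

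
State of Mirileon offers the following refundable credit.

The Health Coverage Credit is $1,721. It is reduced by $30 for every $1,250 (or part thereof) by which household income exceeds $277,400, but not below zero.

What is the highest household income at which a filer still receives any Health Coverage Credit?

$348,650

After 57 increments the reduction is 57 × $30 = $1,710, leaving $11; one more increment wipes it out. Increment 57 ends at excess 57 × $1,250 = $71,250, so the highest qualifying income is $277,400 + $71,250 = $348,650.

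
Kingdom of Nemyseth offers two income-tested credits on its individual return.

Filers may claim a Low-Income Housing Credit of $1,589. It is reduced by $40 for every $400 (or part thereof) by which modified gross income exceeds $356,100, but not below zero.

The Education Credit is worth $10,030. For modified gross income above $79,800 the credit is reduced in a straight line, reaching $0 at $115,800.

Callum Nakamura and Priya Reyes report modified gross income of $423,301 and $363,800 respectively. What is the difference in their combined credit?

Callum ($423,301): Low-Income Housing Credit: income exceeds $356,100 by $67,201 → 169 increments × $40 = $6,760 ≥ base, so the credit is $0. Education Credit: $423,301 is at or above $115,800, so the credit is $0. total $0 + $0 = $0
Priya ($363,800): Low-Income Housing Credit: income exceeds $356,100 by $7,700, which is 20 full-or-partial $400 increments; reduction = 20 × $40 = $800, leaving $789. Education Credit: $363,800 is at or above $115,800, so the credit is $0. total $789 + $0 = $789
Difference: |$0 − $789| = $789.

$789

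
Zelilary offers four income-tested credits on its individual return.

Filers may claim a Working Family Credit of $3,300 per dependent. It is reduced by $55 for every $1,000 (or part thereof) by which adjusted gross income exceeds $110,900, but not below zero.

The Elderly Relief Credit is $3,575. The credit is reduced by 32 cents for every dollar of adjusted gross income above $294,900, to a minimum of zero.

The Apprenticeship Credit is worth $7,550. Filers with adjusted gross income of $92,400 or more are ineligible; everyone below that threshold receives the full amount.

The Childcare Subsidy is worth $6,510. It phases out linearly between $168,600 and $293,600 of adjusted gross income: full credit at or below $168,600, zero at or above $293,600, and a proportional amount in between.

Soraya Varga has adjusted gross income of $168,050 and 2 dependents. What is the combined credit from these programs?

$13,495

Working Family Credit: base = 2 × $3,300 = $6,600. income exceeds $110,900 by $57,150, which is 58 full-or-partial $1,000 increments; reduction = 58 × $55 = $3,190, leaving $3,410.
Elderly Relief Credit: $168,050 is at or below the $294,900 threshold, so the full $3,575 applies.
Apprenticeship Credit: $168,050 meets or exceeds the $92,400 cutoff, so the credit is $0.
Childcare Subsidy: $168,050 is at or below the $168,600 threshold, so the full $6,510 applies.
Total: $3,410 + $3,575 + $0 + $6,510 = $13,495.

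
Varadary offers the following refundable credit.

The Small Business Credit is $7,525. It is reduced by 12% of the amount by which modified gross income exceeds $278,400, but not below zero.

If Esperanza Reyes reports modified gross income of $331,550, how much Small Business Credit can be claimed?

$1,147

Small Business Credit: 12% of the $53,150 excess over $278,400 is $6,378; credit = $7,525 − $6,378 = $1,147.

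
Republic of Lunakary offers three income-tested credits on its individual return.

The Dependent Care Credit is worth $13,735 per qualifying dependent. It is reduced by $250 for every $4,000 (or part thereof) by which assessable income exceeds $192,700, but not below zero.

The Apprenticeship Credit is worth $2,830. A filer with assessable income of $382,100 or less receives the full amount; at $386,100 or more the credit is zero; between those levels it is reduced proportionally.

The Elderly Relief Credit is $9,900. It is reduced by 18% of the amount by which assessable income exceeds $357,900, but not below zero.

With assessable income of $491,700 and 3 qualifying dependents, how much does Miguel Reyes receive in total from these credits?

Dependent Care Credit: base = 3 × $13,735 = $41,205. income exceeds $192,700 by $299,000, which is 75 full-or-partial $4,000 increments; reduction = 75 × $250 = $18,750, leaving $22,455.
Apprenticeship Credit: $491,700 is at or above $386,100, so the credit is $0.
Elderly Relief Credit: 18% of the $133,800 excess over $357,900 is $24,084 ≥ base, so the credit is $0.
Total: $22,455 + $0 + $0 = $22,455.

$22,455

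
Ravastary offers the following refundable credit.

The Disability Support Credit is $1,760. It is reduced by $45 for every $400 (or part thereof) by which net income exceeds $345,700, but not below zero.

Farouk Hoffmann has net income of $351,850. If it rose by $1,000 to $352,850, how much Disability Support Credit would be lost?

$90

At $351,850 — income exceeds $345,700 by $6,150, which is 16 full-or-partial $400 increments; reduction = 16 × $45 = $720, leaving $1,040.
At $352,850 — income exceeds $345,700 by $7,150, which is 18 full-or-partial $400 increments; reduction = 18 × $45 = $810, leaving $950.
Lost: $1,040 − $950 = $90.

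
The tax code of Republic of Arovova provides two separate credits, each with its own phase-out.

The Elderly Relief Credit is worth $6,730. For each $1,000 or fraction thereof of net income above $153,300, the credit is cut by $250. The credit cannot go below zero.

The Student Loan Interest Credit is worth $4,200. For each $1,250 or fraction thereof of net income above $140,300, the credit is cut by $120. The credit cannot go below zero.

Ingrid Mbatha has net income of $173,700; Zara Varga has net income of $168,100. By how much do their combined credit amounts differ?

Ingrid ($173,700): Elderly Relief Credit: income exceeds $153,300 by $20,400, which is 21 full-or-partial $1,000 increments; reduction = 21 × $250 = $5,250, leaving $1,480. Student Loan Interest Credit: income exceeds $140,300 by $33,400, which is 27 full-or-partial $1,250 increments; reduction = 27 × $120 = $3,240, leaving $960. total $1,480 + $960 = $2,440
Zara ($168,100): Elderly Relief Credit: income exceeds $153,300 by $14,800, which is 15 full-or-partial $1,000 increments; reduction = 15 × $250 = $3,750, leaving $2,980. Student Loan Interest Credit: income exceeds $140,300 by $27,800, which is 23 full-or-partial $1,250 increments; reduction = 23 × $120 = $2,760, leaving $1,440. total $2,980 + $1,440 = $4,420
Difference: |$2,440 − $4,420| = $1,980.

$1,980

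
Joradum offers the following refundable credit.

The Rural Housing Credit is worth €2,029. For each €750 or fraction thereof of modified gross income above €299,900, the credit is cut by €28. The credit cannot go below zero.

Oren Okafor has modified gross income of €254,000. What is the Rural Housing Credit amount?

€2,029

Rural Housing Credit: €254,000 is at or below the €299,900 threshold, so the full €2,029 applies.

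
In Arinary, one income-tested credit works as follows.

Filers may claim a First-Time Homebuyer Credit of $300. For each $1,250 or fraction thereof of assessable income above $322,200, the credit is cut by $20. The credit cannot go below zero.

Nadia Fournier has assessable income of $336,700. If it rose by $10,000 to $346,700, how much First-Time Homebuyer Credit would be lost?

$60

At $336,700 — income exceeds $322,200 by $14,500, which is 12 full-or-partial $1,250 increments; reduction = 12 × $20 = $240, leaving $60.
At $346,700 — income exceeds $322,200 by $24,500 → 20 increments × $20 = $400 ≥ base, so the credit is $0.
Lost: $60 − $0 = $60.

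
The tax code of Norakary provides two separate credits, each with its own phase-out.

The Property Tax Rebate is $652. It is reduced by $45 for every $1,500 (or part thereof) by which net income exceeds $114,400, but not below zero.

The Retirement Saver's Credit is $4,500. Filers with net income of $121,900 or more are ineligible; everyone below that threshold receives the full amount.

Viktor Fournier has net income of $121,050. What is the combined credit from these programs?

Property Tax Rebate: income exceeds $114,400 by $6,650, which is 5 full-or-partial $1,500 increments; reduction = 5 × $45 = $225, leaving $427.
Retirement Saver's Credit: $121,050 is below the $121,900 cutoff, so the full $4,500 applies.
Total: $427 + $4,500 = $4,927.

$4,927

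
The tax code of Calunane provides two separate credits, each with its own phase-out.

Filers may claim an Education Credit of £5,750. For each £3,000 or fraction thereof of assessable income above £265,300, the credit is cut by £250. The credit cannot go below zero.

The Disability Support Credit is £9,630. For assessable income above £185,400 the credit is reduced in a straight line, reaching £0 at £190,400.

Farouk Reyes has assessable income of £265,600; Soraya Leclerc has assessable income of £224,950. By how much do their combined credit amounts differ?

Farouk (£265,600): Education Credit: income exceeds £265,300 by £300, which is 1 full-or-partial £3,000 increment; reduction = 1 × £250 = £250, leaving £5,500. Disability Support Credit: £265,600 is at or above £190,400, so the credit is £0. total £5,500 + £0 = £5,500
Soraya (£224,950): Education Credit: £224,950 is at or below the £265,300 threshold, so the full £5,750 applies. Disability Support Credit: £224,950 is at or above £190,400, so the credit is £0. total £5,750 + £0 = £5,750
Difference: |£5,500 − £5,750| = £250.

£250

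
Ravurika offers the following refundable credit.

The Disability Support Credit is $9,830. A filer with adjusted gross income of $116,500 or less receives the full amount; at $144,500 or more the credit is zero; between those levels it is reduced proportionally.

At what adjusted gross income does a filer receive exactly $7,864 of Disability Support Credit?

$122,100

$7,864 is 7,864/9,830 of the full $9,830, so 1,966/9,830 of the $28,000 range has been used: income = $116,500 + $28,000 × 1,966/9,830 = $122,100.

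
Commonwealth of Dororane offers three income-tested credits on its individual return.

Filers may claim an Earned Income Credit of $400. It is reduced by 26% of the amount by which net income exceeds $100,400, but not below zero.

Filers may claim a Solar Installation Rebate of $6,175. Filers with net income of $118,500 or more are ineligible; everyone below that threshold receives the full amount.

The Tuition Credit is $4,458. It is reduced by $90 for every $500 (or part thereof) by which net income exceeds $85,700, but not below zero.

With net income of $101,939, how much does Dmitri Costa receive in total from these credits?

$7,663

Earned Income Credit: 26% of the $1,539 excess over $100,400 is $400.14 ≥ base, so the credit is $0.
Solar Installation Rebate: $101,939 is below the $118,500 cutoff, so the full $6,175 applies.
Tuition Credit: income exceeds $85,700 by $16,239, which is 33 full-or-partial $500 increments; reduction = 33 × $90 = $2,970, leaving $1,488.
Total: $0 + $6,175 + $1,488 = $7,663.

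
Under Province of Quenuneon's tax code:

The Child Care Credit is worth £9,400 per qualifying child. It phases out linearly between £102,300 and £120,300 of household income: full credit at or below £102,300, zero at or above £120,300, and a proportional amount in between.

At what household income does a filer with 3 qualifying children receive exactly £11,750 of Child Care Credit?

£112,800

Full credit = 3 × £9,400 = £28,200.
£11,750 is 11,750/28,200 of the full £28,200, so 16,450/28,200 of the £18,000 range has been used: income = £102,300 + £18,000 × 16,450/28,200 = £112,800.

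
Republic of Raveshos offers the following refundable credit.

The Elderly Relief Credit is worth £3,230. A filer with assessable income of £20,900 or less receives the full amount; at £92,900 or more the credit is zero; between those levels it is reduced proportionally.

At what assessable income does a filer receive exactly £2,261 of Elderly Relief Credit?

£2,261 is 2,261/3,230 of the full £3,230, so 969/3,230 of the £72,000 range has been used: income = £20,900 + £72,000 × 969/3,230 = £42,500.

£42,500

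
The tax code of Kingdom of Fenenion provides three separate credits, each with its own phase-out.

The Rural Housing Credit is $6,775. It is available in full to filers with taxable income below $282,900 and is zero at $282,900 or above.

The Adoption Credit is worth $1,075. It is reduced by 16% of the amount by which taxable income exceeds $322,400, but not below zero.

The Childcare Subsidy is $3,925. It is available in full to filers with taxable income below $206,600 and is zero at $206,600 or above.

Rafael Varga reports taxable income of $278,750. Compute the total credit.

$7,850

Rural Housing Credit: $278,750 is below the $282,900 cutoff, so the full $6,775 applies.
Adoption Credit: $278,750 is at or below the $322,400 threshold, so the full $1,075 applies.
Childcare Subsidy: $278,750 meets or exceeds the $206,600 cutoff, so the credit is $0.
Total: $6,775 + $1,075 + $0 = $7,850.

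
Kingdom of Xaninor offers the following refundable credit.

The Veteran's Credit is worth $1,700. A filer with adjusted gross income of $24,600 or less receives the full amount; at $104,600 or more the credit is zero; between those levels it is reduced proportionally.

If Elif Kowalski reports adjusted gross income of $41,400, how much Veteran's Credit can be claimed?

$1,343

Veteran's Credit: $41,400 is $16,800 into a $80,000 phase-out range, leaving 63,200/80,000 of the credit: $1,700 × 63,200/80,000 = $1,343.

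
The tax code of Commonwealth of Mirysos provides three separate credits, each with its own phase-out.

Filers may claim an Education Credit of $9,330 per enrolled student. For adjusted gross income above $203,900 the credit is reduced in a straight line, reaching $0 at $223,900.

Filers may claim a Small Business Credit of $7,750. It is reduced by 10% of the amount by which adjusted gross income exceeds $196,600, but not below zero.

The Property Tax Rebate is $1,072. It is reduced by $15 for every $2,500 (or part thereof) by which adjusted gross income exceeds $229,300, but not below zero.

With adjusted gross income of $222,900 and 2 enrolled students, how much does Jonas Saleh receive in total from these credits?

Education Credit: base = 2 × $9,330 = $18,660. $222,900 is $19,000 into a $20,000 phase-out range, leaving 1,000/20,000 of the credit: $18,660 × 1,000/20,000 = $933.
Small Business Credit: 10% of the $26,300 excess over $196,600 is $2,630; credit = $7,750 − $2,630 = $5,120.
Property Tax Rebate: $222,900 is at or below the $229,300 threshold, so the full $1,072 applies.
Total: $933 + $5,120 + $1,072 = $7,125.

$7,125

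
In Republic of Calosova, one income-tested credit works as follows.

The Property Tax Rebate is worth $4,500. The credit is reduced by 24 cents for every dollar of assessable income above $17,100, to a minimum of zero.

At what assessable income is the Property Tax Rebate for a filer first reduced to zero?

$35,850

The credit falls by 24% of each dollar above $17,100, so it reaches zero when the excess is $4,500 / 24% = $18,750: income = $17,100 + $18,750 = $35,850.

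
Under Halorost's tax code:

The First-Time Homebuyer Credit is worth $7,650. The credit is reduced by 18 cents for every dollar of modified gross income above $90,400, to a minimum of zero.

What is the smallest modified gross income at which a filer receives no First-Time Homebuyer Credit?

The credit falls by 18% of each dollar above $90,400, so it reaches zero when the excess is $7,650 / 18% = $42,500: income = $90,400 + $42,500 = $132,900.

$132,900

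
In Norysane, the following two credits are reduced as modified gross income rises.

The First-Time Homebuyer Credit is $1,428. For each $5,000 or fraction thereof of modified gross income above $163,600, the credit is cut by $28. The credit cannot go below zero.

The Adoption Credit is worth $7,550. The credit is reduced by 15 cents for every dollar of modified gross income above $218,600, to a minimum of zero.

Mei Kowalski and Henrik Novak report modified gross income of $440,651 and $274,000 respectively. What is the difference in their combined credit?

$784

Mei ($440,651): First-Time Homebuyer Credit: income exceeds $163,600 by $277,051 → 56 increments × $28 = $1,568 ≥ base, so the credit is $0. Adoption Credit: 15% of the $222,051 excess over $218,600 is $33,307.65 ≥ base, so the credit is $0. total $0 + $0 = $0
Henrik ($274,000): First-Time Homebuyer Credit: income exceeds $163,600 by $110,400, which is 23 full-or-partial $5,000 increments; reduction = 23 × $28 = $644, leaving $784. Adoption Credit: 15% of the $55,400 excess over $218,600 is $8,310 ≥ base, so the credit is $0. total $784 + $0 = $784
Difference: |$0 − $784| = $784.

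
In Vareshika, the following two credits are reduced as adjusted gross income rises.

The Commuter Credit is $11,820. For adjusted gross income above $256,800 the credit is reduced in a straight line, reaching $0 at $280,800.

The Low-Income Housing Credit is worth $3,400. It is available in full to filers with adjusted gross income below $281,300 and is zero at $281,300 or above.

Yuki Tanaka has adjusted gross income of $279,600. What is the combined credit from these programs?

$3,991

Commuter Credit: $279,600 is $22,800 into a $24,000 phase-out range, leaving 1,200/24,000 of the credit: $11,820 × 1,200/24,000 = $591.
Low-Income Housing Credit: $279,600 is below the $281,300 cutoff, so the full $3,400 applies.
Total: $591 + $3,400 = $3,991.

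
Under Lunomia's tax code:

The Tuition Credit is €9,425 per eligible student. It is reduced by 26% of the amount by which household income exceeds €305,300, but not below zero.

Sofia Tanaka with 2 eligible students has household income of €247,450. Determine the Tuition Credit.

€18,850

Tuition Credit: base = 2 × €9,425 = €18,850. €247,450 is at or below the €305,300 threshold, so the full €18,850 applies.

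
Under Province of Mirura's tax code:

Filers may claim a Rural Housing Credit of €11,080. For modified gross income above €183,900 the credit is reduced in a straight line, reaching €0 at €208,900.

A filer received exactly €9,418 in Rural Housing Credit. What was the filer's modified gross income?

€9,418 is 9,418/11,080 of the full €11,080, so 1,662/11,080 of the €25,000 range has been used: income = €183,900 + €25,000 × 1,662/11,080 = €187,650.

€187,650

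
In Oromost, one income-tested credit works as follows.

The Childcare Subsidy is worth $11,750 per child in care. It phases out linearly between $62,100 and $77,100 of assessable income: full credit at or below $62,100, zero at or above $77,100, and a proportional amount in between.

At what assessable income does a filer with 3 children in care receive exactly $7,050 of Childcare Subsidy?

Full credit = 3 × $11,750 = $35,250.
$7,050 is 7,050/35,250 of the full $35,250, so 28,200/35,250 of the $15,000 range has been used: income = $62,100 + $15,000 × 28,200/35,250 = $74,100.

$74,100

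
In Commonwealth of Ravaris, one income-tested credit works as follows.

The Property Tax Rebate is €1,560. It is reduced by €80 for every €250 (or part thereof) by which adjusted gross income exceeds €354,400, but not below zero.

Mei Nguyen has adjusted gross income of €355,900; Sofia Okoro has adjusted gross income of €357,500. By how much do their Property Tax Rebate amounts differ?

€560

Mei (€355,900): Property Tax Rebate: income exceeds €354,400 by €1,500, which is 6 full-or-partial €250 increments; reduction = 6 × €80 = €480, leaving €1,080.
Sofia (€357,500): Property Tax Rebate: income exceeds €354,400 by €3,100, which is 13 full-or-partial €250 increments; reduction = 13 × €80 = €1,040, leaving €520.
Difference: |€1,080 − €520| = €560.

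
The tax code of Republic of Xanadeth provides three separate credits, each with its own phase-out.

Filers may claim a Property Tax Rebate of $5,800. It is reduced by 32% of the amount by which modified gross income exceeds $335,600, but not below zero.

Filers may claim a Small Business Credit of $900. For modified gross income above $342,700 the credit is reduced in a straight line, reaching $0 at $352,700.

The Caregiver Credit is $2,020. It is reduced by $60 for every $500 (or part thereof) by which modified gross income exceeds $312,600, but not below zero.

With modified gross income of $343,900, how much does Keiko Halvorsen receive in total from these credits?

Property Tax Rebate: 32% of the $8,300 excess over $335,600 is $2,656; credit = $5,800 − $2,656 = $3,144.
Small Business Credit: $343,900 is $1,200 into a $10,000 phase-out range, leaving 8,800/10,000 of the credit: $900 × 8,800/10,000 = $792.
Caregiver Credit: income exceeds $312,600 by $31,300 → 63 increments × $60 = $3,780 ≥ base, so the credit is $0.
Total: $3,144 + $792 + $0 = $3,936.

$3,936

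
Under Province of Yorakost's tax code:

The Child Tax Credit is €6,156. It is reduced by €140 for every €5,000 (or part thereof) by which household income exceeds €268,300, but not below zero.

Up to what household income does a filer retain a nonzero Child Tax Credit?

After 43 increments the reduction is 43 × €140 = €6,020, leaving €136; one more increment wipes it out. Increment 43 ends at excess 43 × €5,000 = €215,000, so the highest qualifying income is €268,300 + €215,000 = €483,300.

€483,300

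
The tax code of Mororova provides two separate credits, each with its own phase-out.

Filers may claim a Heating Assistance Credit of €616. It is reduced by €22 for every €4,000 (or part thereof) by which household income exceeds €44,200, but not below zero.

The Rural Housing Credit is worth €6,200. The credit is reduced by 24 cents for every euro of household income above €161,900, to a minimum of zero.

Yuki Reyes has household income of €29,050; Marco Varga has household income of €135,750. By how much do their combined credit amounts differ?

€506

Yuki (€29,050): Heating Assistance Credit: €29,050 is at or below the €44,200 threshold, so the full €616 applies. Rural Housing Credit: €29,050 is at or below the €161,900 threshold, so the full €6,200 applies. total €616 + €6,200 = €6,816
Marco (€135,750): Heating Assistance Credit: income exceeds €44,200 by €91,550, which is 23 full-or-partial €4,000 increments; reduction = 23 × €22 = €506, leaving €110. Rural Housing Credit: €135,750 is at or below the €161,900 threshold, so the full €6,200 applies. total €110 + €6,200 = €6,310
Difference: |€6,816 − €6,310| = €506.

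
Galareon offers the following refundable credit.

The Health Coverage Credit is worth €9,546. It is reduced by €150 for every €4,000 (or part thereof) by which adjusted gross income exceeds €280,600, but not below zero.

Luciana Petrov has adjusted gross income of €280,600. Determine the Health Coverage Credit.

Health Coverage Credit: €280,600 is at or below the €280,600 threshold, so the full €9,546 applies.

€9,546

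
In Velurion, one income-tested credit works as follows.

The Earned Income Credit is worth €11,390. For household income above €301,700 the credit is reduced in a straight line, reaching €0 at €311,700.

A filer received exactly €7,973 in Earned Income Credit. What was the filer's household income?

€7,973 is 7,973/11,390 of the full €11,390, so 3,417/11,390 of the €10,000 range has been used: income = €301,700 + €10,000 × 3,417/11,390 = €304,700.

€304,700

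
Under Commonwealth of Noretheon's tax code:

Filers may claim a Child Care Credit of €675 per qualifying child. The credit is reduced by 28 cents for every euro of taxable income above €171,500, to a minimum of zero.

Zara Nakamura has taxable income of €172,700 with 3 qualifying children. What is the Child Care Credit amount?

€1,689

Child Care Credit: base = 3 × €675 = €2,025. 28% of the €1,200 excess over €171,500 is €336; credit = €2,025 − €336 = €1,689.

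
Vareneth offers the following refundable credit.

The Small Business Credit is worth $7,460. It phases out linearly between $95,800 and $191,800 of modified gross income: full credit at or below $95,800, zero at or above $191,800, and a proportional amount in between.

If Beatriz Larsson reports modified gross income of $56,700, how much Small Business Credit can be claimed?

$7,460

Small Business Credit: $56,700 is at or below the $95,800 threshold, so the full $7,460 applies.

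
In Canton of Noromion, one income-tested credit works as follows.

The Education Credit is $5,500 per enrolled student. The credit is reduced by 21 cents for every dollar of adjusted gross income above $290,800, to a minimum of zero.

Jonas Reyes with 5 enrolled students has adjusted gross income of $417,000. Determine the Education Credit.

Education Credit: base = 5 × $5,500 = $27,500. 21% of the $126,200 excess over $290,800 is $26,502; credit = $27,500 − $26,502 = $998.

$998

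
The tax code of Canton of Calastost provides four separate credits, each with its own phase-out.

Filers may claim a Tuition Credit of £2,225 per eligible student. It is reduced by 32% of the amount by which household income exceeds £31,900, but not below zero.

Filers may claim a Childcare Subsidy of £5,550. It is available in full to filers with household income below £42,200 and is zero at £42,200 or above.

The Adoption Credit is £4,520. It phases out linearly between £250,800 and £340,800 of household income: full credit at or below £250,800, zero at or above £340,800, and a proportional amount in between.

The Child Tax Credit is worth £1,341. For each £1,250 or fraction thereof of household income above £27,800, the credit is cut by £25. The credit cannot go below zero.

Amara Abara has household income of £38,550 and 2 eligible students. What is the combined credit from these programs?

Tuition Credit: base = 2 × £2,225 = £4,450. 32% of the £6,650 excess over £31,900 is £2,128; credit = £4,450 − £2,128 = £2,322.
Childcare Subsidy: £38,550 is below the £42,200 cutoff, so the full £5,550 applies.
Adoption Credit: £38,550 is at or below the £250,800 threshold, so the full £4,520 applies.
Child Tax Credit: income exceeds £27,800 by £10,750, which is 9 full-or-partial £1,250 increments; reduction = 9 × £25 = £225, leaving £1,116.
Total: £2,322 + £5,550 + £4,520 + £1,116 = £13,508.

£13,508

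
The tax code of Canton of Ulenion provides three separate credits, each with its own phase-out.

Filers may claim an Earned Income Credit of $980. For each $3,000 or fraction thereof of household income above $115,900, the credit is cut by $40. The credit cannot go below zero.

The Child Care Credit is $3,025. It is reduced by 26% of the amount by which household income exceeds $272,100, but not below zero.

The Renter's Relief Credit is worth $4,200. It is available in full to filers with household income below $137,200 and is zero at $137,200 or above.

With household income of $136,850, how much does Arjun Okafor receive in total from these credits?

$7,925

Earned Income Credit: income exceeds $115,900 by $20,950, which is 7 full-or-partial $3,000 increments; reduction = 7 × $40 = $280, leaving $700.
Child Care Credit: $136,850 is at or below the $272,100 threshold, so the full $3,025 applies.
Renter's Relief Credit: $136,850 is below the $137,200 cutoff, so the full $4,200 applies.
Total: $700 + $3,025 + $4,200 = $7,925.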